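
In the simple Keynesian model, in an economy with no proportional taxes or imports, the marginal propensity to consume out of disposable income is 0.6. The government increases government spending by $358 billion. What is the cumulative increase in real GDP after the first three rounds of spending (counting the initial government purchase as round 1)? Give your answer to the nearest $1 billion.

Round 1 adds ΔG = $358 billion; each later round is MPC = 0.6 times the previous.
After 3 rounds: 358 + 214.8 + 128.88 = ΔG·(1 − c^3)/(1 − c) = 358 × (1 − 0.216)/0.4 ≈ $702 billion.

$702 billion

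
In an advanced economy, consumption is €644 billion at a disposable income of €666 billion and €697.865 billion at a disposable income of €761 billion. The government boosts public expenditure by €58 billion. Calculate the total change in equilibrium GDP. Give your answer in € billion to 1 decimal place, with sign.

MPC = ΔC/ΔYd = (697.865 − 644)/(761 − 666) = 53.865/95 = 0.567.
Spending multiplier = 1/(1 − MPC) = 1/(1 − 0.567) = 1/0.433 ≈ 2.309.
ΔY = k × ΔG = (+€58 billion) / 0.433 ≈ +€133.9 billion.

+€133.9 billion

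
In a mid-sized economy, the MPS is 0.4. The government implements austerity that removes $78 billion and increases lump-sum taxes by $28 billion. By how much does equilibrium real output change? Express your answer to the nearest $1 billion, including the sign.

−$237 billion

MPC = 1 − MPS = 1 − 0.4 = 0.6.
Expenditure multiplier = 1/(1 − MPC) = 1/(1 − 0.6) = 1/0.4 = 2.5.
ΔG contributes k·ΔG = (−$78 billion) / 0.4 = −$195 billion.
ΔT of +$28 billion changes first-round spending by −c·ΔT = −$16.8 billion, contributing k·(−c·ΔT) = (−$16.8 billion) / 0.4 = −$42 billion.
Net ΔY = k(ΔG − c·ΔT) = (−$94.8 billion) / 0.4 = −$237 billion.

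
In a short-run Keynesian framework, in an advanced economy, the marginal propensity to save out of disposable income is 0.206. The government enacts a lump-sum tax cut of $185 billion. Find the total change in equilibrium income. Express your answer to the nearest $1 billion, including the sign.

MPC = 1 − MPS = 1 − 0.206 = 0.794.
A lump-sum tax change of −$185 billion shifts disposable income by +$185 billion; first-round consumption changes by −c × ΔT = −0.794 × (−$185 billion) = +$146.89 billion.
Expenditure multiplier = 1/(1 − MPC) = 1/(1 − 0.794) = 1/0.206 ≈ 4.854.
The tax multiplier is −c × k ≈ −3.854, so ΔY = k × (−c·ΔT) = (+$146.89 billion) / 0.206 ≈ +$713 billion.

+$713 billion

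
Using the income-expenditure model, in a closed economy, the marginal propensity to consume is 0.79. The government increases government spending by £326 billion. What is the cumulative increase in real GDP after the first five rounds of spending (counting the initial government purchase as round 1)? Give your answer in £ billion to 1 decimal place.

£1,074.7 billion

Round 1 adds ΔG = £326 billion; each later round is MPC = 0.79 times the previous.
After 5 rounds: 326 + 257.54 + 203.4566 + 160.730714 + 126.97726406 = ΔG·(1 − c^5)/(1 − c) = 326 × (1 − 0.3077056399)/0.21 ≈ £1,074.7 billion.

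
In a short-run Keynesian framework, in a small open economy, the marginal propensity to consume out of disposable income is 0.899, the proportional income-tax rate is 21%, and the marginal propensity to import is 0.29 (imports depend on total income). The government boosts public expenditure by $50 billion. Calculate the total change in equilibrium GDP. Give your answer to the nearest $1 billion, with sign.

+$86 billion

Expenditure multiplier = 1/(1 − c(1−t) + m) = 1/(1 − 0.899×0.79 + 0.29) = 1/0.57979 ≈ 1.725.
ΔY = k × ΔG = (+$50 billion) / 0.57979 ≈ +$86 billion.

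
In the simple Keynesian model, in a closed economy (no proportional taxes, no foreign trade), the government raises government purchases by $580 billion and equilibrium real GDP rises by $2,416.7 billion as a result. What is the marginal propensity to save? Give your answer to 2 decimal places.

0.24

Implied spending multiplier k = ΔY/ΔG = 2,416.7/580 ≈ 4.1667.
Since k = 1/(1 − MPC), MPC = 1 − 1/k = 1 − ΔG/ΔY = 1 − 580/2,416.7 ≈ 0.76.
MPS = 1 − MPC = 0.24.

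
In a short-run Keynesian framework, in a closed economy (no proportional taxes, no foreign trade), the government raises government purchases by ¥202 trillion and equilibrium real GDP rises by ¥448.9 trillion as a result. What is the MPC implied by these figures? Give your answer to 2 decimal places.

0.55

Implied spending multiplier k = ΔY/ΔG = 448.9/202 ≈ 2.2223.
Since k = 1/(1 − MPC), MPC = 1 − 1/k = 1 − ΔG/ΔY = 1 − 202/448.9 ≈ 0.55.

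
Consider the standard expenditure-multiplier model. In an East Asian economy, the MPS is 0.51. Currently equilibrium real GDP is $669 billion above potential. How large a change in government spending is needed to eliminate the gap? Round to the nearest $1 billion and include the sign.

MPC = 1 − MPS = 1 − 0.51 = 0.49.
Spending multiplier = 1/(1 − MPC) = 1/(1 − 0.49) = 1/0.51 ≈ 1.961.
Need ΔY = −$669 billion, so ΔG = ΔY/k = (−$669 billion) × 0.51 ≈ −$341 billion.
The government should cut government spending by $341 billion.

−$341 billion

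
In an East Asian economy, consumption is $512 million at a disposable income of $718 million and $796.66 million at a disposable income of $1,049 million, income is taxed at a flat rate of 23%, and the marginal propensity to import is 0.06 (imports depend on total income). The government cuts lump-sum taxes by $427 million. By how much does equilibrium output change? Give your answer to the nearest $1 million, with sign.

+$923 million

MPC = ΔC/ΔYd = (796.66 − 512)/(1,049 − 718) = 284.66/331 = 0.86.
A lump-sum tax change of −$427 million shifts disposable income by +$427 million; first-round consumption changes by −c × ΔT = −0.86 × (−$427 million) = +$367.22 million.
Expenditure multiplier = 1/(1 − c(1−t) + m) = 1/(1 − 0.86×0.77 + 0.06) = 1/0.3978 ≈ 2.514.
The tax multiplier is −c × k ≈ −2.162, so ΔY = k × (−c·ΔT) = (+$367.22 million) / 0.3978 ≈ +$923 million.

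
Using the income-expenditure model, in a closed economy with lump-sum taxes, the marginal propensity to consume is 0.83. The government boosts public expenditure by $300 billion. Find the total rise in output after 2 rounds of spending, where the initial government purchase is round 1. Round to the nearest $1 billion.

$549 billion

Round 1 adds ΔG = $300 billion; each later round is MPC = 0.83 times the previous.
After 2 rounds: 300 + 249 = ΔG·(1 − c^2)/(1 − c) = 300 × (1 − 0.6889)/0.17 = $549 billion.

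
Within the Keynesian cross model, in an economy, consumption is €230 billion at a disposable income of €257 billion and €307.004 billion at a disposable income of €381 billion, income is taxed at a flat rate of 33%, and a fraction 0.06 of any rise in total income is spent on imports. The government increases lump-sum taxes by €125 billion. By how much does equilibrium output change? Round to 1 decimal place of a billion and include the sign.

MPC = ΔC/ΔYd = (307.004 − 230)/(381 − 257) = 77.004/124 = 0.621.
A lump-sum tax change of +€125 billion shifts disposable income by −€125 billion; first-round consumption changes by −c × ΔT = −0.621 × (+€125 billion) = −€77.625 billion.
Expenditure multiplier = 1/(1 − c(1−t) + m) = 1/(1 − 0.621×0.67 + 0.06) = 1/0.64393 ≈ 1.553.
The tax multiplier is −c × k ≈ −0.964, so ΔY = k × (−c·ΔT) = (−€77.625 billion) / 0.64393 ≈ −€120.5 billion.

−€120.5 billion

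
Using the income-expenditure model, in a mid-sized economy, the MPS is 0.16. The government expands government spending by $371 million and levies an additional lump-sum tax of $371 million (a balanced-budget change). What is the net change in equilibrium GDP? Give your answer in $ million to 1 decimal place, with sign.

MPC = 1 − MPS = 1 − 0.16 = 0.84.
Expenditure multiplier = 1/(1 − MPC) = 1/(1 − 0.84) = 1/0.16 = 6.25.
ΔG contributes k·ΔG = (+$371 million) / 0.16 ≈ +$2,318.8 million.
ΔT of +$371 million changes first-round spending by −c·ΔT = −$311.64 million, contributing k·(−c·ΔT) = (−$311.64 million) / 0.16 ≈ −$1,947.8 million.
With ΔG = ΔT and no other leakages, the balanced-budget multiplier is 1, so ΔY = ΔG = +$371 million.

+$371.0 million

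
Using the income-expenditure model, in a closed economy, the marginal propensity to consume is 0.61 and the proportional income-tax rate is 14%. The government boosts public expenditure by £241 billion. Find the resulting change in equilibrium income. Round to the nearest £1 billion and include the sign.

+£507 billion

Government-spending multiplier = 1/(1 − c(1−t)) = 1/(1 − 0.61×0.86) = 1/0.4754 ≈ 2.103.
ΔY = k × ΔG = (+£241 billion) / 0.4754 ≈ +£507 billion.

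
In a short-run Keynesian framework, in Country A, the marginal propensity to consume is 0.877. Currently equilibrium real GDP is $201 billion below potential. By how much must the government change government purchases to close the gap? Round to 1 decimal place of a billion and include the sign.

Spending multiplier = 1/(1 − MPC) = 1/(1 − 0.877) = 1/0.123 ≈ 8.13.
Need ΔY = +$201 billion, so ΔG = ΔY/k = (+$201 billion) × 0.123 ≈ +$24.7 billion.
The government should increase government purchases by $24.7 billion.

+$24.7 billion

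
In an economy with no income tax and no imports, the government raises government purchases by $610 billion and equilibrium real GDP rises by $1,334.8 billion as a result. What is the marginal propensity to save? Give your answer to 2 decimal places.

Implied spending multiplier k = ΔY/ΔG = 1,334.8/610 ≈ 2.1882.
Since k = 1/(1 − MPC), MPC = 1 − 1/k = 1 − ΔG/ΔY = 1 − 610/1,334.8 ≈ 0.54.
MPS = 1 − MPC = 0.46.

0.46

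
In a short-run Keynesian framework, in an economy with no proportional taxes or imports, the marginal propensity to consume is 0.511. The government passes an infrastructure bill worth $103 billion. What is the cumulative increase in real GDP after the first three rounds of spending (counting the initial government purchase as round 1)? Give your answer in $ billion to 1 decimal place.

Round 1 adds ΔG = $103 billion; each later round is MPC = 0.511 times the previous.
After 3 rounds: 103 + 52.633 + 26.895463 = ΔG·(1 − c^3)/(1 − c) = 103 × (1 − 0.133432831)/0.489 ≈ $182.5 billion.

$182.5 billion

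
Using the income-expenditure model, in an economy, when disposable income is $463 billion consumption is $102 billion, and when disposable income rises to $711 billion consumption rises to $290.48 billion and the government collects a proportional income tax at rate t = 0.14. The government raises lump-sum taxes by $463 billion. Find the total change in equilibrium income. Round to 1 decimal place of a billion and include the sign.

MPC = ΔC/ΔYd = (290.48 − 102)/(711 − 463) = 188.48/248 = 0.76.
A lump-sum tax change of +$463 billion shifts disposable income by −$463 billion; first-round consumption changes by −c × ΔT = −0.76 × (+$463 billion) = −$351.88 billion.
Expenditure multiplier = 1/(1 − c(1−t)) = 1/(1 − 0.76×0.86) = 1/0.3464 ≈ 2.887.
The tax multiplier is −c × k ≈ −2.194, so ΔY = k × (−c·ΔT) = (−$351.88 billion) / 0.3464 ≈ −$1,015.8 billion.

−$1,015.8 billion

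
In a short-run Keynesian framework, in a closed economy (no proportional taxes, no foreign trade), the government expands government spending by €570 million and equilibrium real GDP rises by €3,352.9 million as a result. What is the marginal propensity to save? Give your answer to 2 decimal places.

0.17

Implied spending multiplier k = ΔY/ΔG = 3,352.9/570 ≈ 5.8823.
Since k = 1/(1 − MPC), MPC = 1 − 1/k = 1 − ΔG/ΔY = 1 − 570/3,352.9 ≈ 0.83.
MPS = 1 − MPC = 0.17.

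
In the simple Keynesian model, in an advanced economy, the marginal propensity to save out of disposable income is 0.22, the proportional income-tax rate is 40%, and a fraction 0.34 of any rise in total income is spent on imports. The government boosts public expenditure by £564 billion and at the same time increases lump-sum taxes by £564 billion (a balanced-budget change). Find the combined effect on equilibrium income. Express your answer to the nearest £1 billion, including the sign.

+£142 billion

MPC = 1 − MPS = 1 − 0.22 = 0.78.
Expenditure multiplier = 1/(1 − c(1−t) + m) = 1/(1 − 0.78×0.6 + 0.34) = 1/0.872 ≈ 1.147.
ΔG contributes k·ΔG = (+£564 billion) / 0.872 ≈ +£646.8 billion.
ΔT of +£564 billion changes first-round spending by −c·ΔT = −£439.92 billion, contributing k·(−c·ΔT) = (−£439.92 billion) / 0.872 ≈ −£504.5 billion.
Net ΔY = k(ΔG − c·ΔT) = (+£124.08 billion) / 0.872 ≈ +£142 billion.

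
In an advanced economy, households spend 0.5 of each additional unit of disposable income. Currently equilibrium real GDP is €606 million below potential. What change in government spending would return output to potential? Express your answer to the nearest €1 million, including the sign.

Spending multiplier = 1/(1 − MPC) = 1/(1 − 0.5) = 1/0.5 = 2.
Need ΔY = +€606 million, so ΔG = ΔY/k = (+€606 million) × 0.5 = +€303 million.
The government should increase government spending by €303 million.

+€303 million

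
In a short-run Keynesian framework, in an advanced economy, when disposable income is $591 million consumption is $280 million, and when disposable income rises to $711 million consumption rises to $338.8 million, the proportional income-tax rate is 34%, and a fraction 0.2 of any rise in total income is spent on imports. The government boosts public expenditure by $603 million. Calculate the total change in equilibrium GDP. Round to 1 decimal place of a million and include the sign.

MPC = ΔC/ΔYd = (338.8 − 280)/(711 − 591) = 58.8/120 = 0.49.
Spending multiplier = 1/(1 − c(1−t) + m) = 1/(1 − 0.49×0.66 + 0.2) = 1/0.8766 ≈ 1.141.
ΔY = k × ΔG = (+$603 million) / 0.8766 ≈ +$687.9 million.

+$687.9 million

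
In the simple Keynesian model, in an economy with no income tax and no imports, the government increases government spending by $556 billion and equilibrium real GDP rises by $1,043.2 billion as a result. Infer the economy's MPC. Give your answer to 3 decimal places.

Implied spending multiplier k = ΔY/ΔG = 1,043.2/556 ≈ 1.8763.
Since k = 1/(1 − MPC), MPC = 1 − 1/k = 1 − ΔG/ΔY = 1 − 556/1,043.2 ≈ 0.467.

0.467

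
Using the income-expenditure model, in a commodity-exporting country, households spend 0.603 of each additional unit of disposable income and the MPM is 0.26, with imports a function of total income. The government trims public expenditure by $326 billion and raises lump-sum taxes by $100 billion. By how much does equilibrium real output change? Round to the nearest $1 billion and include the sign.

Expenditure multiplier = 1/(1 − c + m) = 1/(1 − 0.603 + 0.26) = 1/0.657 ≈ 1.522.
ΔG contributes k·ΔG = (−$326 billion) / 0.657 ≈ −$496.2 billion.
ΔT of +$100 billion changes first-round spending by −c·ΔT = −$60.3 billion, contributing k·(−c·ΔT) = (−$60.3 billion) / 0.657 ≈ −$91.8 billion.
Net ΔY = k(ΔG − c·ΔT) = (−$386.3 billion) / 0.657 ≈ −$588 billion.

−$588 billion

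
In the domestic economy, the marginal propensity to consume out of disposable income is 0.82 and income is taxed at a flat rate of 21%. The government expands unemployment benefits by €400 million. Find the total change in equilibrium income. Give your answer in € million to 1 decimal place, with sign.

The transfer change shifts disposable income by +€400 million, so first-round consumption changes by c·ΔTR = 0.82 × (+€400 million) = +€328 million.
Expenditure multiplier = 1/(1 − c(1−t)) = 1/(1 − 0.82×0.79) = 1/0.3522 ≈ 2.839.
The transfer multiplier is c × k ≈ 2.328, so ΔY = k × (c·ΔTR) = (+€328 million) / 0.3522 ≈ +€931.3 million.

+€931.3 million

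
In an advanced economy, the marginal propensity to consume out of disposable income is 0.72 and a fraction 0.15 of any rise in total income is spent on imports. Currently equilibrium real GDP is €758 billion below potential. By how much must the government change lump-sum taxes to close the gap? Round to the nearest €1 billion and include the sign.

Spending multiplier = 1/(1 − c + m) = 1/(1 − 0.72 + 0.15) = 1/0.43 ≈ 2.326.
Tax multiplier = −c·k = −0.72/0.43 ≈ −1.674. Need ΔY = +€758 billion, so ΔT = ΔY/(−c·k) = −(+€758 billion) × 0.43 / 0.72 ≈ −€453 billion.
The government should cut lump-sum taxes by €453 billion.

−€453 billion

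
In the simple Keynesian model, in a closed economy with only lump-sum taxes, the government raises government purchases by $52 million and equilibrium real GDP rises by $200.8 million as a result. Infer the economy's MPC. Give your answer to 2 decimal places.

Implied spending multiplier k = ΔY/ΔG = 200.8/52 ≈ 3.8615.
Since k = 1/(1 − MPC), MPC = 1 − 1/k = 1 − ΔG/ΔY = 1 − 52/200.8 ≈ 0.74.

0.74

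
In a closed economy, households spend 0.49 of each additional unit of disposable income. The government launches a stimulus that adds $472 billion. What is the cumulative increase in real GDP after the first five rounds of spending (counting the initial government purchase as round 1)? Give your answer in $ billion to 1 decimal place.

$899.3 billion

Round 1 adds ΔG = $472 billion; each later round is MPC = 0.49 times the previous.
After 5 rounds: 472 + 231.28 + 113.3272 + 55.530328 + 27.20986072 = ΔG·(1 − c^5)/(1 − c) = 472 × (1 − 0.0282475249)/0.51 ≈ $899.3 billion.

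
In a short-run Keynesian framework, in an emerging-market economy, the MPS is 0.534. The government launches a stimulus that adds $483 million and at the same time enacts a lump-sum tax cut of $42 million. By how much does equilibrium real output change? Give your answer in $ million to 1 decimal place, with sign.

+$941.1 million

MPC = 1 − MPS = 1 − 0.534 = 0.466.
Expenditure multiplier = 1/(1 − MPC) = 1/(1 − 0.466) = 1/0.534 ≈ 1.873.
ΔG contributes k·ΔG = (+$483 million) / 0.534 ≈ +$904.5 million.
ΔT of −$42 million changes first-round spending by −c·ΔT = +$19.572 million, contributing k·(−c·ΔT) = (+$19.572 million) / 0.534 ≈ +$36.7 million.
Net ΔY = k(ΔG − c·ΔT) = (+$502.572 million) / 0.534 ≈ +$941.1 million.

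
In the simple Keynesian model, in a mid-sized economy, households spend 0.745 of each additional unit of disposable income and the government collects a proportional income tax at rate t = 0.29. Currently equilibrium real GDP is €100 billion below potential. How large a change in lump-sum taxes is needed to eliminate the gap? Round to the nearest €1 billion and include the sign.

−€63 billion

Spending multiplier = 1/(1 − c(1−t)) = 1/(1 − 0.745×0.71) = 1/0.47105 ≈ 2.123.
Tax multiplier = −c·k = −0.745/0.47105 ≈ −1.582. Need ΔY = +€100 billion, so ΔT = ΔY/(−c·k) = −(+€100 billion) × 0.47105 / 0.745 ≈ −€63 billion.
The government should cut lump-sum taxes by €63 billion.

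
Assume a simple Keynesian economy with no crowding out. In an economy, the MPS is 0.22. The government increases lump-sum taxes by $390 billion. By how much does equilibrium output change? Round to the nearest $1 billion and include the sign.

MPC = 1 − MPS = 1 − 0.22 = 0.78.
A lump-sum tax change of +$390 billion shifts disposable income by −$390 billion; first-round consumption changes by −c × ΔT = −0.78 × (+$390 billion) = −$304.2 billion.
Expenditure multiplier = 1/(1 − MPC) = 1/(1 − 0.78) = 1/0.22 ≈ 4.545.
The tax multiplier is −c × k ≈ −3.545, so ΔY = k × (−c·ΔT) = (−$304.2 billion) / 0.22 ≈ −$1,383 billion.

−$1,383 billion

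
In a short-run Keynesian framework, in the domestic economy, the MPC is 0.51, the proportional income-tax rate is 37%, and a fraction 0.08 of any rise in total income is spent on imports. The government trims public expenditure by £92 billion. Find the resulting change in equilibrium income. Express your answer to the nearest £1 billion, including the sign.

−£121 billion

Government-spending multiplier = 1/(1 − c(1−t) + m) = 1/(1 − 0.51×0.63 + 0.08) = 1/0.7587 ≈ 1.318.
ΔY = k × ΔG = (−£92 billion) / 0.7587 ≈ −£121 billion.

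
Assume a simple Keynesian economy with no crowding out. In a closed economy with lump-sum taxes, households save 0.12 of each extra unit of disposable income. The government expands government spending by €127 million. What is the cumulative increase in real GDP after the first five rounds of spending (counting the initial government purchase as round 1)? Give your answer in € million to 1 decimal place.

€499.8 million

MPC = 1 − MPS = 1 − 0.12 = 0.88.
Round 1 adds ΔG = €127 million; each later round is MPC = 0.88 times the previous.
After 5 rounds: 127 + 111.76 + 98.3488 + 86.546944 + 76.16131072 = ΔG·(1 − c^5)/(1 − c) = 127 × (1 − 0.5277319168)/0.12 ≈ €499.8 million.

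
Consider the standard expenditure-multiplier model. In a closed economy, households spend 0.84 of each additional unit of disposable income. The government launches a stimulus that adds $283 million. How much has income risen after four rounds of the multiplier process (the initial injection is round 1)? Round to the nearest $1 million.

Round 1 adds ΔG = $283 million; each later round is MPC = 0.84 times the previous.
After 4 rounds: 283 + 237.72 + 199.6848 + 167.735232 = ΔG·(1 − c^4)/(1 − c) = 283 × (1 − 0.49787136)/0.16 ≈ $888 million.

$888 million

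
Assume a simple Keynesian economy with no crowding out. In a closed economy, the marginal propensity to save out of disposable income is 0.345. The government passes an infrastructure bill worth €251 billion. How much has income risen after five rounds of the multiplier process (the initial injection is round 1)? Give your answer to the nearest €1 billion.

MPC = 1 − MPS = 1 − 0.345 = 0.655.
Round 1 adds ΔG = €251 billion; each later round is MPC = 0.655 times the previous.
After 5 rounds: 251 + 164.405 + 107.685275 + 70.533855125 + 46.199675106875 = ΔG·(1 − c^5)/(1 − c) = 251 × (1 − 0.120560905159375)/0.345 ≈ €640 billion.

€640 billion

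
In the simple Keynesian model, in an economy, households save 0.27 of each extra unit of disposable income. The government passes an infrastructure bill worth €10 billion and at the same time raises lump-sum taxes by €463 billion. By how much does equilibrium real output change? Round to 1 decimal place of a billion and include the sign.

−€1,214.8 billion

MPC = 1 − MPS = 1 − 0.27 = 0.73.
Expenditure multiplier = 1/(1 − MPC) = 1/(1 − 0.73) = 1/0.27 ≈ 3.704.
ΔG contributes k·ΔG = (+€10 billion) / 0.27 ≈ +€37 billion.
ΔT of +€463 billion changes first-round spending by −c·ΔT = −€337.99 billion, contributing k·(−c·ΔT) = (−€337.99 billion) / 0.27 ≈ −€1,251.8 billion.
Net ΔY = k(ΔG − c·ΔT) = (−€327.99 billion) / 0.27 ≈ −€1,214.8 billion.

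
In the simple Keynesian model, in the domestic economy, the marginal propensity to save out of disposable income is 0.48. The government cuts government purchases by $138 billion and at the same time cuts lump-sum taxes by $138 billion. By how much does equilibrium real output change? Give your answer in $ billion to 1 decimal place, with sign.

−$138.0 billion

MPC = 1 − MPS = 1 − 0.48 = 0.52.
Expenditure multiplier = 1/(1 − MPC) = 1/(1 − 0.52) = 1/0.48 ≈ 2.083.
ΔG contributes k·ΔG = (−$138 billion) / 0.48 = −$287.5 billion.
ΔT of −$138 billion changes first-round spending by −c·ΔT = +$71.76 billion, contributing k·(−c·ΔT) = (+$71.76 billion) / 0.48 = +$149.5 billion.
With ΔG = ΔT and no other leakages, the balanced-budget multiplier is 1, so ΔY = ΔG = −$138 billion.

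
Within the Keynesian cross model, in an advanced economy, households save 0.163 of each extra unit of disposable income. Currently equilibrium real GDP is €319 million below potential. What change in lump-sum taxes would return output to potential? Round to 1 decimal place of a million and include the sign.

MPC = 1 − MPS = 1 − 0.163 = 0.837.
Spending multiplier = 1/(1 − MPC) = 1/(1 − 0.837) = 1/0.163 ≈ 6.135.
Tax multiplier = −c·k = −0.837/0.163 ≈ −5.135. Need ΔY = +€319 million, so ΔT = ΔY/(−c·k) = −(+€319 million) × 0.163 / 0.837 ≈ −€62.1 million.
The government should cut lump-sum taxes by €62.1 million.

−€62.1 million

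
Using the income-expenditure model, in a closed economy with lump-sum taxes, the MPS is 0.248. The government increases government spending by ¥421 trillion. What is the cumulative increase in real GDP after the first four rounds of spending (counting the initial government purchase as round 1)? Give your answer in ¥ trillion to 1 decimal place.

¥1,154.7 trillion

MPC = 1 − MPS = 1 − 0.248 = 0.752.
Round 1 adds ΔG = ¥421 trillion; each later round is MPC = 0.752 times the previous.
After 4 rounds: 421 + 316.592 + 238.077184 + 179.034042368 = ΔG·(1 − c^4)/(1 − c) = 421 × (1 − 0.319794774016)/0.248 ≈ ¥1,154.7 trillion.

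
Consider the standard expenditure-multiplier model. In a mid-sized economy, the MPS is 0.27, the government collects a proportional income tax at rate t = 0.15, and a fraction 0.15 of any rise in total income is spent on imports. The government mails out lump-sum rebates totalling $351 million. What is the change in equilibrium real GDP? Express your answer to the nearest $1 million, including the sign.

MPC = 1 − MPS = 1 − 0.27 = 0.73.
A lump-sum tax change of −$351 million shifts disposable income by +$351 million; first-round consumption changes by −c × ΔT = −0.73 × (−$351 million) = +$256.23 million.
Expenditure multiplier = 1/(1 − c(1−t) + m) = 1/(1 − 0.73×0.85 + 0.15) = 1/0.5295 ≈ 1.889.
The tax multiplier is −c × k ≈ −1.379, so ΔY = k × (−c·ΔT) = (+$256.23 million) / 0.5295 ≈ +$484 million.

+$484 million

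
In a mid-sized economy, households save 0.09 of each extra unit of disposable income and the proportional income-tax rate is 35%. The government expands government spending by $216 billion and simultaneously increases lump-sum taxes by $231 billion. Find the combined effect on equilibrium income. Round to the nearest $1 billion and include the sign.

MPC = 1 − MPS = 1 − 0.09 = 0.91.
Expenditure multiplier = 1/(1 − c(1−t)) = 1/(1 − 0.91×0.65) = 1/0.4085 ≈ 2.448.
ΔG contributes k·ΔG = (+$216 billion) / 0.4085 ≈ +$528.8 billion.
ΔT of +$231 billion changes first-round spending by −c·ΔT = −$210.21 billion, contributing k·(−c·ΔT) = (−$210.21 billion) / 0.4085 ≈ −$514.6 billion.
Net ΔY = k(ΔG − c·ΔT) = (+$5.79 billion) / 0.4085 ≈ +$14 billion.

+$14 billion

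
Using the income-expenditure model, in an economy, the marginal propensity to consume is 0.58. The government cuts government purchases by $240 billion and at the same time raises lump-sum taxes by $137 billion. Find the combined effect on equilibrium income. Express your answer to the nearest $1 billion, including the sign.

Expenditure multiplier = 1/(1 − MPC) = 1/(1 − 0.58) = 1/0.42 ≈ 2.381.
ΔG contributes k·ΔG = (−$240 billion) / 0.42 ≈ −$571.4 billion.
ΔT of +$137 billion changes first-round spending by −c·ΔT = −$79.46 billion, contributing k·(−c·ΔT) = (−$79.46 billion) / 0.42 ≈ −$189.2 billion.
Net ΔY = k(ΔG − c·ΔT) = (−$319.46 billion) / 0.42 ≈ −$761 billion.

−$761 billion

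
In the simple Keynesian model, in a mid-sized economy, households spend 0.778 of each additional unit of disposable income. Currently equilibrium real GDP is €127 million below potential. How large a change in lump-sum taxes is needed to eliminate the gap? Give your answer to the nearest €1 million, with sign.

Spending multiplier = 1/(1 − MPC) = 1/(1 − 0.778) = 1/0.222 ≈ 4.505.
Tax multiplier = −c·k = −0.778/0.222 ≈ −3.505. Need ΔY = +€127 million, so ΔT = ΔY/(−c·k) = −(+€127 million) × 0.222 / 0.778 ≈ −€36 million.
The government should cut lump-sum taxes by €36 million.

−€36 million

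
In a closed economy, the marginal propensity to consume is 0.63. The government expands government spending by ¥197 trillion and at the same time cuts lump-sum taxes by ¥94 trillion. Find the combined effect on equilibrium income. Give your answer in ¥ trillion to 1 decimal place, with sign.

+¥692.5 trillion

Expenditure multiplier = 1/(1 − MPC) = 1/(1 − 0.63) = 1/0.37 ≈ 2.703.
ΔG contributes k·ΔG = (+¥197 trillion) / 0.37 ≈ +¥532.4 trillion.
ΔT of −¥94 trillion changes first-round spending by −c·ΔT = +¥59.22 trillion, contributing k·(−c·ΔT) = (+¥59.22 trillion) / 0.37 ≈ +¥160.1 trillion.
Net ΔY = k(ΔG − c·ΔT) = (+¥256.22 trillion) / 0.37 ≈ +¥692.5 trillion.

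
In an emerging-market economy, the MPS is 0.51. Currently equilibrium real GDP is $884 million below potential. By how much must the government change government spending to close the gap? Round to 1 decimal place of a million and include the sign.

+$450.8 million

MPC = 1 − MPS = 1 − 0.51 = 0.49.
Spending multiplier = 1/(1 − MPC) = 1/(1 − 0.49) = 1/0.51 ≈ 1.961.
Need ΔY = +$884 million, so ΔG = ΔY/k = (+$884 million) × 0.51 ≈ +$450.8 million.
The government should increase government spending by $450.8 million.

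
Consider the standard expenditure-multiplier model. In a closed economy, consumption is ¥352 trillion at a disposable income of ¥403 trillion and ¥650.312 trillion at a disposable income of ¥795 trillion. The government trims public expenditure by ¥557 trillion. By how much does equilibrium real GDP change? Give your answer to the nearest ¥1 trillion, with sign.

−¥2,331 trillion

MPC = ΔC/ΔYd = (650.312 − 352)/(795 − 403) = 298.312/392 = 0.761.
Government-spending multiplier = 1/(1 − MPC) = 1/(1 − 0.761) = 1/0.239 ≈ 4.184.
ΔY = k × ΔG = (−¥557 trillion) / 0.239 ≈ −¥2,331 trillion.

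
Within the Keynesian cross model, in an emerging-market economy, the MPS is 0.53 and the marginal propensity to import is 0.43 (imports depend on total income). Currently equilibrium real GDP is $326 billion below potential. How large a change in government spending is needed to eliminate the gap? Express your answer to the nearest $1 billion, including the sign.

MPC = 1 − MPS = 1 − 0.53 = 0.47.
Spending multiplier = 1/(1 − c + m) = 1/(1 − 0.47 + 0.43) = 1/0.96 ≈ 1.042.
Need ΔY = +$326 billion, so ΔG = ΔY/k = (+$326 billion) × 0.96 ≈ +$313 billion.
The government should increase government spending by $313 billion.

+$313 billion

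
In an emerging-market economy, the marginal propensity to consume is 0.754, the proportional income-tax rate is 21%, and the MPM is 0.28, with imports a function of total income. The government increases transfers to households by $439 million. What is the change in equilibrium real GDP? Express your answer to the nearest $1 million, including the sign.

The transfer change shifts disposable income by +$439 million, so first-round consumption changes by c·ΔTR = 0.754 × (+$439 million) = +$331.006 million.
Expenditure multiplier = 1/(1 − c(1−t) + m) = 1/(1 − 0.754×0.79 + 0.28) = 1/0.68434 ≈ 1.461.
The transfer multiplier is c × k ≈ 1.102, so ΔY = k × (c·ΔTR) = (+$331.006 million) / 0.68434 ≈ +$484 million.

+$484 million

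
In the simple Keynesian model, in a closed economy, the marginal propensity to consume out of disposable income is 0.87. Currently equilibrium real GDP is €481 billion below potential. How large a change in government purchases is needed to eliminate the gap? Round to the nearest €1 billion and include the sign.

Spending multiplier = 1/(1 − MPC) = 1/(1 − 0.87) = 1/0.13 ≈ 7.692.
Need ΔY = +€481 billion, so ΔG = ΔY/k = (+€481 billion) × 0.13 ≈ +€63 billion.
The government should increase government purchases by €63 billion.

+€63 billion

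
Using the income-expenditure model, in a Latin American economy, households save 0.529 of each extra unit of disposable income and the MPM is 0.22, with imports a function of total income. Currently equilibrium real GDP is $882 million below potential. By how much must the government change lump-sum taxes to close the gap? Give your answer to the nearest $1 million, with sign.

MPC = 1 − MPS = 1 − 0.529 = 0.471.
Spending multiplier = 1/(1 − c + m) = 1/(1 − 0.471 + 0.22) = 1/0.749 ≈ 1.335.
Tax multiplier = −c·k = −0.471/0.749 ≈ −0.629. Need ΔY = +$882 million, so ΔT = ΔY/(−c·k) = −(+$882 million) × 0.749 / 0.471 ≈ −$1,403 million.
The government should cut lump-sum taxes by $1,403 million.

−$1,403 million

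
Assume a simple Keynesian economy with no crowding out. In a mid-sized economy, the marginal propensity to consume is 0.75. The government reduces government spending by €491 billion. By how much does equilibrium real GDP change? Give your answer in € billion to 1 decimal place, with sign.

−€1,964.0 billion

Government-spending multiplier = 1/(1 − MPC) = 1/(1 − 0.75) = 1/0.25 = 4.
ΔY = k × ΔG = (−€491 billion) / 0.25 = −€1,964 billion.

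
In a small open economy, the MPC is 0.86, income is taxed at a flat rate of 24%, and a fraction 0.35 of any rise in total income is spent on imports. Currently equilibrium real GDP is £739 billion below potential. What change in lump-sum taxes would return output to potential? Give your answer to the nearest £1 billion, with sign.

−£598 billion

Spending multiplier = 1/(1 − c(1−t) + m) = 1/(1 − 0.86×0.76 + 0.35) = 1/0.6964 ≈ 1.436.
Tax multiplier = −c·k = −0.86/0.6964 ≈ −1.235. Need ΔY = +£739 billion, so ΔT = ΔY/(−c·k) = −(+£739 billion) × 0.6964 / 0.86 ≈ −£598 billion.
The government should cut lump-sum taxes by £598 billion.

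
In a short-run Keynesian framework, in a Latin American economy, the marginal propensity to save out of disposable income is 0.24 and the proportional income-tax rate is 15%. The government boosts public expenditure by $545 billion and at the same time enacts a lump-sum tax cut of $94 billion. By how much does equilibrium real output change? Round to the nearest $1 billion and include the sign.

+$1,741 billion

MPC = 1 − MPS = 1 − 0.24 = 0.76.
Expenditure multiplier = 1/(1 − c(1−t)) = 1/(1 − 0.76×0.85) = 1/0.354 ≈ 2.825.
ΔG contributes k·ΔG = (+$545 billion) / 0.354 ≈ +$1,539.5 billion.
ΔT of −$94 billion changes first-round spending by −c·ΔT = +$71.44 billion, contributing k·(−c·ΔT) = (+$71.44 billion) / 0.354 ≈ +$201.8 billion.
Net ΔY = k(ΔG − c·ΔT) = (+$616.44 billion) / 0.354 ≈ +$1,741 billion.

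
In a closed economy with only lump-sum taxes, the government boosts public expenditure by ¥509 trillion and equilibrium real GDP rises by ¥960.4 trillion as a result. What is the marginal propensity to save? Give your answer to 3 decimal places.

Implied spending multiplier k = ΔY/ΔG = 960.4/509 ≈ 1.8868.
Since k = 1/(1 − MPC), MPC = 1 − 1/k = 1 − ΔG/ΔY = 1 − 509/960.4 ≈ 0.470.
MPS = 1 − MPC = 0.530.

0.530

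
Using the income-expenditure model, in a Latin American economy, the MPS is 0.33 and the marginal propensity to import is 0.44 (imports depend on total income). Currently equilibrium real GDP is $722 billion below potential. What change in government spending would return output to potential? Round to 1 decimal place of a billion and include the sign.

MPC = 1 − MPS = 1 − 0.33 = 0.67.
Spending multiplier = 1/(1 − c + m) = 1/(1 − 0.67 + 0.44) = 1/0.77 ≈ 1.299.
Need ΔY = +$722 billion, so ΔG = ΔY/k = (+$722 billion) × 0.77 ≈ +$555.9 billion.
The government should increase government spending by $555.9 billion.

+$555.9 billion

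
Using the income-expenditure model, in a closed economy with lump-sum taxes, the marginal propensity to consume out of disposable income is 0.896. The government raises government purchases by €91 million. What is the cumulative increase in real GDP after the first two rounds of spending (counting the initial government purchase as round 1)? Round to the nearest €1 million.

€173 million

Round 1 adds ΔG = €91 million; each later round is MPC = 0.896 times the previous.
After 2 rounds: 91 + 81.536 = ΔG·(1 − c^2)/(1 − c) = 91 × (1 − 0.802816)/0.104 ≈ €173 million.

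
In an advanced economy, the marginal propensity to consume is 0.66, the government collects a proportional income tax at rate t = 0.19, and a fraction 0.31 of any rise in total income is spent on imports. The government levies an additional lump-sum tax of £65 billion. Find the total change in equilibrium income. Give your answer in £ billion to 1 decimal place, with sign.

A lump-sum tax change of +£65 billion shifts disposable income by −£65 billion; first-round consumption changes by −c × ΔT = −0.66 × (+£65 billion) = −£42.9 billion.
Expenditure multiplier = 1/(1 − c(1−t) + m) = 1/(1 − 0.66×0.81 + 0.31) = 1/0.7754 ≈ 1.29.
The tax multiplier is −c × k ≈ −0.851, so ΔY = k × (−c·ΔT) = (−£42.9 billion) / 0.7754 ≈ −£55.3 billion.

−£55.3 billion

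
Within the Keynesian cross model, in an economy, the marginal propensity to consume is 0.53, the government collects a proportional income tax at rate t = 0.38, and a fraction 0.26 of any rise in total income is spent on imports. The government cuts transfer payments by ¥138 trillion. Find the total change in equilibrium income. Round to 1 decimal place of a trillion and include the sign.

−¥78.5 trillion

The transfer change shifts disposable income by −¥138 trillion, so first-round consumption changes by c·ΔTR = 0.53 × (−¥138 trillion) = −¥73.14 trillion.
Expenditure multiplier = 1/(1 − c(1−t) + m) = 1/(1 − 0.53×0.62 + 0.26) = 1/0.9314 ≈ 1.074.
The transfer multiplier is c × k ≈ 0.569, so ΔY = k × (c·ΔTR) = (−¥73.14 trillion) / 0.9314 ≈ −¥78.5 trillion.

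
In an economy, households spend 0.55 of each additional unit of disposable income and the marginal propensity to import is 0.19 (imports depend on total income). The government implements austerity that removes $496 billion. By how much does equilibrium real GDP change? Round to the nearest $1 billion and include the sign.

−$775 billion

Government-spending multiplier = 1/(1 − c + m) = 1/(1 − 0.55 + 0.19) = 1/0.64 ≈ 1.563.
ΔY = k × ΔG = (−$496 billion) / 0.64 = −$775 billion.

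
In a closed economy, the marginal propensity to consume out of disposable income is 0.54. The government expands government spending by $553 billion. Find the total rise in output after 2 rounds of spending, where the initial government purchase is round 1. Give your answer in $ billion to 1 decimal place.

$851.6 billion

Round 1 adds ΔG = $553 billion; each later round is MPC = 0.54 times the previous.
After 2 rounds: 553 + 298.62 = ΔG·(1 − c^2)/(1 − c) = 553 × (1 − 0.2916)/0.46 ≈ $851.6 billion.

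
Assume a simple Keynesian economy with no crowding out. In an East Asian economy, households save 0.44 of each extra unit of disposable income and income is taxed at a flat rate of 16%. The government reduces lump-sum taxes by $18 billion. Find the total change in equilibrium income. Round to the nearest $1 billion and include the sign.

+$19 billion

MPC = 1 − MPS = 1 − 0.44 = 0.56.
A lump-sum tax change of −$18 billion shifts disposable income by +$18 billion; first-round consumption changes by −c × ΔT = −0.56 × (−$18 billion) = +$10.08 billion.
Expenditure multiplier = 1/(1 − c(1−t)) = 1/(1 − 0.56×0.84) = 1/0.5296 ≈ 1.888.
The tax multiplier is −c × k ≈ −1.057, so ΔY = k × (−c·ΔT) = (+$10.08 billion) / 0.5296 ≈ +$19 billion.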